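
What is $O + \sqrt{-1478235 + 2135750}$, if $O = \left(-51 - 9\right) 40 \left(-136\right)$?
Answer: $326400 + \sqrt{657515} \approx 3.2721 \cdot 10^{5}$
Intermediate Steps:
$O = 326400$ ($O = \left(-60\right) 40 \left(-136\right) = \left(-2400\right) \left(-136\right) = 326400$)
$O + \sqrt{-1478235 + 2135750} = 326400 + \sqrt{-1478235 + 2135750} = 326400 + \sqrt{657515}$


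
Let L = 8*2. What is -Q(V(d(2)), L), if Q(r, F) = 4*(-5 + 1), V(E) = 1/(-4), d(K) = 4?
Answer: 16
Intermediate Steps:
V(E) = -¼
L = 16
Q(r, F) = -16 (Q(r, F) = 4*(-4) = -16)
-Q(V(d(2)), L) = -1*(-16) = 16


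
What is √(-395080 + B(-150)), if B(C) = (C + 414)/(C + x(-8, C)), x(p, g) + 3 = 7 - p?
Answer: 2*I*√52249583/23 ≈ 628.56*I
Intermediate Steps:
x(p, g) = 4 - p (x(p, g) = -3 + (7 - p) = 4 - p)
B(C) = (414 + C)/(12 + C) (B(C) = (C + 414)/(C + (4 - 1*(-8))) = (414 + C)/(C + (4 + 8)) = (414 + C)/(C + 12) = (414 + C)/(12 + C))
√(-395080 + B(-150)) = √(-395080 + (414 - 150)/(12 - 150)) = √(-395080 + 264/(-138)) = √(-395080 - 1/138*264) = √(-395080 - 44/23) = √(-9086884/23) = 2*I*√52249583/23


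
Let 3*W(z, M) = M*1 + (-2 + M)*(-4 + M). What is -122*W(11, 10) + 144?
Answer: -6644/3 ≈ -2214.7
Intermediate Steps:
W(z, M) = M/3 + (-4 + M)*(-2 + M)/3 (W(z, M) = (M*1 + (-2 + M)*(-4 + M))/3 = (M + (-4 + M)*(-2 + M))/3 = M/3 + (-4 + M)*(-2 + M)/3)
-122*W(11, 10) + 144 = -122*(8/3 - 5/3*10 + (1/3)*10**2) + 144 = -122*(8/3 - 50/3 + (1/3)*100) + 144 = -122*(8/3 - 50/3 + 100/3) + 144 = -122*58/3 + 144 = -7076/3 + 144 = -6644/3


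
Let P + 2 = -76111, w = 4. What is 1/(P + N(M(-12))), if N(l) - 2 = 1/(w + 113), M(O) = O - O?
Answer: -117/8904986 ≈ -1.3139e-5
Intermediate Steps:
M(O) = 0
N(l) = 235/117 (N(l) = 2 + 1/(4 + 113) = 2 + 1/117 = 235/117)
P = -76113 (P = -2 - 76111 = -76113)
1/(P + N(M(-12))) = 1/(-76113 + 235/117) = 1/(-8904986/117) = -117/8904986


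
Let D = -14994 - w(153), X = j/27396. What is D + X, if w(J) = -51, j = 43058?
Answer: -204667685/13698 ≈ -14941.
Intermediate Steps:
X = 21529/13698 (X = 43058/27396 = 43058*(1/27396) = 21529/13698 ≈ 1.5717)
D = -14943 (D = -14994 - 1*(-51) = -14994 + 51 = -14943)
D + X = -14943 + 21529/13698 = -204667685/13698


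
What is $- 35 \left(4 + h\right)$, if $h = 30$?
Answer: $-1190$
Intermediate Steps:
$- 35 \left(4 + h\right) = - 35 \left(4 + 30\right) = \left(-35\right) 34 = -1190$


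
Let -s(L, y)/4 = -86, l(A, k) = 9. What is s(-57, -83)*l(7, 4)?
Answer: 3096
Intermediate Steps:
s(L, y) = 344 (s(L, y) = -4*(-86) = 344)
s(-57, -83)*l(7, 4) = 344*9 = 3096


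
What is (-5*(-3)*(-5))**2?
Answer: 5625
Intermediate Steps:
(-5*(-3)*(-5))**2 = (15*(-5))**2 = (-75)**2 = 5625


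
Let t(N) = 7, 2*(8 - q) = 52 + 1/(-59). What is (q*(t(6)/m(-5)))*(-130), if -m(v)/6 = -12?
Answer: 965965/4248 ≈ 227.39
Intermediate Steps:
q = -2123/118 (q = 8 - (52 + 1/(-59))/2 = 8 - (52 - 1/59)/2 = 8 - ½*3067/59 = 8 - 3067/118 = -2123/118 ≈ -17.992)
m(v) = 72 (m(v) = -6*(-12) = 72)
(q*(t(6)/m(-5)))*(-130) = -14861/(118*72)*(-130) = -2123/118*7/72*(-130) = -14861/8496*(-130) = 965965/4248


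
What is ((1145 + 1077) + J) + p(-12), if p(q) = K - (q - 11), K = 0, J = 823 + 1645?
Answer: 4713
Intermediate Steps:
J = 2468
p(q) = 11 - q (p(q) = 0 - (q - 11) = 0 - (-11 + q) = 0 + (11 - q) = 11 - q)
((1145 + 1077) + J) + p(-12) = ((1145 + 1077) + 2468) + (11 - 1*(-12)) = (2222 + 2468) + (11 + 12) = 4690 + 23 = 4713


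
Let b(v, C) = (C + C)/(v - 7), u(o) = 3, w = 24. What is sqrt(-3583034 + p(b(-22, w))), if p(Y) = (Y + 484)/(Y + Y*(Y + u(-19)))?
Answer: I*sqrt(149116715007)/204 ≈ 1892.9*I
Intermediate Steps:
b(v, C) = 2*C/(-7 + v) (b(v, C) = (2*C)/(-7 + v) = 2*C/(-7 + v))
p(Y) = (484 + Y)/(Y + Y*(3 + Y)) (p(Y) = (Y + 484)/(Y + Y*(Y + 3)) = (484 + Y)/(Y + Y*(3 + Y)))
sqrt(-3583034 + p(b(-22, w))) = sqrt(-3583034 + (484 + 2*24/(-7 - 22))/(((2*24/(-7 - 22)))*(4 + 2*24/(-7 - 22)))) = sqrt(-3583034 + (484 + 2*24/(-29))/(((2*24/(-29)))*(4 + 2*24/(-29)))) = sqrt(-3583034 + (484 + 2*24*(-1/29))/(((2*24*(-1/29)))*(4 + 2*24*(-1/29)))) = sqrt(-3583034 + (484 - 48/29)/((-48/29)*(4 - 48/29))) = sqrt(-3583034 - 29/48*13988/29/68/29) = sqrt(-3583034 - 29/48*29/68*13988/29) = sqrt(-3583034 - 101413/816) = sqrt(-2923857157/816) = I*sqrt(149116715007)/204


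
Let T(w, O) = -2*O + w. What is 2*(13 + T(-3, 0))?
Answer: 20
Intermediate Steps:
T(w, O) = w - 2*O
2*(13 + T(-3, 0)) = 2*(13 + (-3 - 2*0)) = 2*(13 + (-3 + 0)) = 2*(13 - 3) = 2*10 = 20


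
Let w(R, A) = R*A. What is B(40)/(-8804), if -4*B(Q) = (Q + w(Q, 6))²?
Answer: 4900/2201 ≈ 2.2263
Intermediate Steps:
w(R, A) = A*R
B(Q) = -49*Q²/4 (B(Q) = -(Q + 6*Q)²/4 = -49*Q²/4)
B(40)/(-8804) = -49/4*40²/(-8804) = -49/4*1600*(-1/8804) = -19600*(-1/8804) = 4900/2201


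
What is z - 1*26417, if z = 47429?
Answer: 21012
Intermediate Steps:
z - 1*26417 = 47429 - 1*26417 = 47429 - 26417 = 21012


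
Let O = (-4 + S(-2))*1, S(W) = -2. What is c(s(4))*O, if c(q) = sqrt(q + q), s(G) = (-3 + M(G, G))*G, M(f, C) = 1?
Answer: -24*I ≈ -24.0*I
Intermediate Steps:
s(G) = -2*G (s(G) = (-3 + 1)*G = -2*G)
c(q) = sqrt(2)*sqrt(q) (c(q) = sqrt(2*q) = sqrt(2)*sqrt(q))
O = -6 (O = (-4 - 2)*1 = -6*1 = -6)
c(s(4))*O = (sqrt(2)*sqrt(-2*4))*(-6) = (sqrt(2)*sqrt(-8))*(-6) = (sqrt(2)*(2*I*sqrt(2)))*(-6) = (4*I)*(-6) = -24*I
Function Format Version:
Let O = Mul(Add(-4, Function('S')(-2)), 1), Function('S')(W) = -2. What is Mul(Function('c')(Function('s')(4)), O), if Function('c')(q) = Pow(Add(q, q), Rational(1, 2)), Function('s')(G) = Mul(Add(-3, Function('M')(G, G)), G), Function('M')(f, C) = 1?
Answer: Mul(-24, I) ≈ Mul(-24.000, I)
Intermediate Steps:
Function('s')(G) = Mul(-2, G) (Function('s')(G) = Mul(Add(-3, 1), G) = Mul(-2, G))
Function('c')(q) = Mul(Pow(2, Rational(1, 2)), Pow(q, Rational(1, 2))) (Function('c')(q) = Pow(Mul(2, q), Rational(1, 2)) = Mul(Pow(2, Rational(1, 2)), Pow(q, Rational(1, 2))))
O = -6 (O = Mul(Add(-4, -2), 1) = Mul(-6, 1) = -6)
Mul(Function('c')(Function('s')(4)), O) = Mul(Mul(Pow(2, Rational(1, 2)), Pow(Mul(-2, 4), Rational(1, 2))), -6) = Mul(Mul(Pow(2, Rational(1, 2)), Pow(-8, Rational(1, 2))), -6) = Mul(Mul(Pow(2, Rational(1, 2)), Mul(2, I, Pow(2, Rational(1, 2)))), -6) = Mul(Mul(4, I), -6) = Mul(-24, I)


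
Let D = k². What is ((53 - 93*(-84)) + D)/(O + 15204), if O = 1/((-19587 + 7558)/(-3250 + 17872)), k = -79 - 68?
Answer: 177271373/91437147 ≈ 1.9387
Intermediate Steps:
k = -147
O = -14622/12029 (O = 1/(-12029/14622) = -14622/12029 ≈ -1.2156)
D = 21609 (D = (-147)² = 21609)
((53 - 93*(-84)) + D)/(O + 15204) = ((53 - 93*(-84)) + 21609)/(-14622/12029 + 15204) = ((53 + 7812) + 21609)/(182874294/12029) = (7865 + 21609)*(12029/182874294) = 29474*(12029/182874294) = 177271373/91437147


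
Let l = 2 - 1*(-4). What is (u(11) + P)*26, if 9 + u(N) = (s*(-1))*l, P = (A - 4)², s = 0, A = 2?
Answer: -130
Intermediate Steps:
l = 6 (l = 2 + 4 = 6)
P = 4 (P = (2 - 4)² = (-2)² = 4)
u(N) = -9 (u(N) = -9 + (0*(-1))*6 = -9 + 0*6 = -9 + 0 = -9)
(u(11) + P)*26 = (-9 + 4)*26 = -5*26 = -130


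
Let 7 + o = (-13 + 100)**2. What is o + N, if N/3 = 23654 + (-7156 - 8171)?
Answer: 32543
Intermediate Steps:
N = 24981 (N = 3*(23654 + (-7156 - 8171)) = 3*(23654 - 15327) = 3*8327 = 24981)
o = 7562 (o = -7 + (-13 + 100)**2 = -7 + 87**2 = -7 + 7569 = 7562)
o + N = 7562 + 24981 = 32543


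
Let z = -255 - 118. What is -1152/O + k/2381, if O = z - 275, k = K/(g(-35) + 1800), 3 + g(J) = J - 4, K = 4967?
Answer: 22339157/12557394 ≈ 1.7790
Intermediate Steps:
g(J) = -7 + J (g(J) = -3 + (J - 4) = -3 + (-4 + J) = -7 + J)
z = -373
k = 4967/1758 (k = 4967/((-7 - 35) + 1800) = 4967/(-42 + 1800) = 4967/1758 ≈ 2.8254)
O = -648 (O = -373 - 275 = -648)
-1152/O + k/2381 = -1152/(-648) + (4967/1758)/2381 = -1152*(-1/648) + (4967/1758)*(1/2381) = 16/9 + 4967/4185798 = 22339157/12557394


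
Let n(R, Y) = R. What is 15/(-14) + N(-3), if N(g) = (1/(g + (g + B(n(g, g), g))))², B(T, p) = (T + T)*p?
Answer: -1073/1008 ≈ -1.0645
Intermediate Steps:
B(T, p) = 2*T*p (B(T, p) = (2*T)*p = 2*T*p)
N(g) = (2*g + 2*g²)⁻² (N(g) = (1/(g + (g + 2*g*g)))² = (1/(g + (g + 2*g²)))² = (1/(2*g + 2*g²))² = (2*g + 2*g²)⁻²)
15/(-14) + N(-3) = 15/(-14) + (¼)/((-3)²*(1 - 3)²) = 15*(-1/14) + (¼)*(⅑)/(-2)² = -15/14 + (¼)*(⅑)*(¼) = -15/14 + 1/144 = -1073/1008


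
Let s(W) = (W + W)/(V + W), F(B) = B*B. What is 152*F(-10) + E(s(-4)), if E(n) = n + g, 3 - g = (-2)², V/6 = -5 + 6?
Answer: 15195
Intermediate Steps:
F(B) = B²
V = 6 (V = 6*(-5 + 6) = 6*1 = 6)
s(W) = 2*W/(6 + W) (s(W) = (W + W)/(6 + W) = (2*W)/(6 + W) = 2*W/(6 + W))
g = -1 (g = 3 - 1*(-2)² = 3 - 1*4 = 3 - 4 = -1)
E(n) = -1 + n (E(n) = n - 1 = -1 + n)
152*F(-10) + E(s(-4)) = 152*(-10)² + (-1 + 2*(-4)/(6 - 4)) = 152*100 + (-1 + 2*(-4)/2) = 15200 + (-1 + 2*(-4)*(½)) = 15200 + (-1 - 4) = 15200 - 5 = 15195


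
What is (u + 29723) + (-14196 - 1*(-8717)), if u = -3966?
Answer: 20278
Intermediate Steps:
(u + 29723) + (-14196 - 1*(-8717)) = (-3966 + 29723) + (-14196 - 1*(-8717)) = 25757 + (-14196 + 8717) = 25757 - 5479 = 20278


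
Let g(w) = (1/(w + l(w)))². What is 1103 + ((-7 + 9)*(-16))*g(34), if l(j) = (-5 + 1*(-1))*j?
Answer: 7969167/7225 ≈ 1103.0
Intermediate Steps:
l(j) = -6*j (l(j) = (-5 - 1)*j = -6*j)
g(w) = 1/(25*w²) (g(w) = (1/(w - 6*w))² = (1/(-5*w))² = (-1/(5*w))² = 1/(25*w²))
1103 + ((-7 + 9)*(-16))*g(34) = 1103 + ((-7 + 9)*(-16))*((1/25)/34²) = 1103 + (2*(-16))*((1/25)*(1/1156)) = 1103 - 32*1/28900 = 1103 - 8/7225 = 7969167/7225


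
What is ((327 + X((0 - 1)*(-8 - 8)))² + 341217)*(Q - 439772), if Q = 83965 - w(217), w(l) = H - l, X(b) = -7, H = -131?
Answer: -157687655203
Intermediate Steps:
w(l) = -131 - l
Q = 84313 (Q = 83965 - (-131 - 1*217) = 83965 - (-131 - 217) = 83965 - 1*(-348) = 83965 + 348 = 84313)
((327 + X((0 - 1)*(-8 - 8)))² + 341217)*(Q - 439772) = ((327 - 7)² + 341217)*(84313 - 439772) = (320² + 341217)*(-355459) = (102400 + 341217)*(-355459) = 443617*(-355459) = -157687655203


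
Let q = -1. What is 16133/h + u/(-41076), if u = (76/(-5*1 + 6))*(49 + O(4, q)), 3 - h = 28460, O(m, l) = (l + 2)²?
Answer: -14823379/22478841 ≈ -0.65944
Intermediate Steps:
O(m, l) = (2 + l)²
h = -28457 (h = 3 - 1*28460 = 3 - 28460 = -28457)
u = 3800 (u = (76/(-5*1 + 6))*(49 + (2 - 1)²) = (76/(-5 + 6))*(49 + 1²) = (76/1)*(49 + 1) = (76*1)*50 = 76*50 = 3800)
16133/h + u/(-41076) = 16133/(-28457) + 3800/(-41076) = 16133*(-1/28457) + 3800*(-1/41076) = -1241/2189 - 950/10269 = -14823379/22478841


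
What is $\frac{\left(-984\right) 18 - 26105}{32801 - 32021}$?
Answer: $- \frac{43817}{780} \approx -56.176$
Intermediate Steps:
$\frac{\left(-984\right) 18 - 26105}{32801 - 32021} = \frac{-17712 - 26105}{780} = \left(-43817\right) \frac{1}{780} = - \frac{43817}{780}$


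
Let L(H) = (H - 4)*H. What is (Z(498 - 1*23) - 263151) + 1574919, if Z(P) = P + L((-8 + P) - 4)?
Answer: 1524760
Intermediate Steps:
L(H) = H*(-4 + H) (L(H) = (-4 + H)*H = H*(-4 + H))
Z(P) = P + (-16 + P)*(-12 + P) (Z(P) = P + ((-8 + P) - 4)*(-4 + ((-8 + P) - 4)) = P + (-12 + P)*(-4 + (-12 + P)) = P + (-12 + P)*(-16 + P) = P + (-16 + P)*(-12 + P))
(Z(498 - 1*23) - 263151) + 1574919 = (((498 - 1*23) + (-16 + (498 - 1*23))*(-12 + (498 - 1*23))) - 263151) + 1574919 = (((498 - 23) + (-16 + (498 - 23))*(-12 + (498 - 23))) - 263151) + 1574919 = ((475 + (-16 + 475)*(-12 + 475)) - 263151) + 1574919 = ((475 + 459*463) - 263151) + 1574919 = ((475 + 212517) - 263151) + 1574919 = (212992 - 263151) + 1574919 = -50159 + 1574919 = 1524760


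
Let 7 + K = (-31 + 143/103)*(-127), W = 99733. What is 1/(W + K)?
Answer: 103/10659128 ≈ 9.6631e-6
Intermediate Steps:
K = 386629/103 (K = -7 + (-31 + 143/103)*(-127) = -7 - 3050/103*(-127) = -7 + 387350/103 = 386629/103 ≈ 3753.7)
1/(W + K) = 1/(99733 + 386629/103) = 1/(10659128/103) = 103/10659128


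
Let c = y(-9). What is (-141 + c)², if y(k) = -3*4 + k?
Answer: 26244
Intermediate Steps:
y(k) = -12 + k
c = -21 (c = -12 - 9 = -21)
(-141 + c)² = (-141 - 21)² = (-162)² = 26244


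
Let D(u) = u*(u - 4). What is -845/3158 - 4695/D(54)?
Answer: -570277/284220 ≈ -2.0065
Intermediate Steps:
D(u) = u*(-4 + u)
-845/3158 - 4695/D(54) = -845/3158 - 4695*1/(54*(-4 + 54)) = -845*1/3158 - 4695/(54*50) = -845/3158 - 4695/2700 = -845/3158 - 4695*1/2700 = -845/3158 - 313/180 = -570277/284220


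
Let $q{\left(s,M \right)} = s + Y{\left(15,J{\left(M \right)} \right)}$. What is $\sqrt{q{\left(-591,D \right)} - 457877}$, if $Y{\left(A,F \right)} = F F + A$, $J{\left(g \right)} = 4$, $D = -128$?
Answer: $i \sqrt{458437} \approx 677.08 i$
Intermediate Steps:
$Y{\left(A,F \right)} = A + F^{2}$ ($Y{\left(A,F \right)} = F^{2} + A = A + F^{2}$)
$q{\left(s,M \right)} = 31 + s$ ($q{\left(s,M \right)} = s + \left(15 + 4^{2}\right) = s + \left(15 + 16\right) = s + 31 = 31 + s$)
$\sqrt{q{\left(-591,D \right)} - 457877} = \sqrt{\left(31 - 591\right) - 457877} = \sqrt{-560 - 457877} = \sqrt{-458437} = i \sqrt{458437}$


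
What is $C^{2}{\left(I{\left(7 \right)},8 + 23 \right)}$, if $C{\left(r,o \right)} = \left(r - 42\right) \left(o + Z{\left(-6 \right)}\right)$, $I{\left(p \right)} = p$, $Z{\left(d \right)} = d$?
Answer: $765625$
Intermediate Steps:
$C{\left(r,o \right)} = \left(-42 + r\right) \left(-6 + o\right)$ ($C{\left(r,o \right)} = \left(r - 42\right) \left(o - 6\right) = \left(-42 + r\right) \left(-6 + o\right)$)
$C^{2}{\left(I{\left(7 \right)},8 + 23 \right)} = \left(252 - 42 \left(8 + 23\right) - 42 + \left(8 + 23\right) 7\right)^{2} = \left(252 - 1302 - 42 + 31 \cdot 7\right)^{2} = \left(252 - 1302 - 42 + 217\right)^{2} = \left(-875\right)^{2} = 765625$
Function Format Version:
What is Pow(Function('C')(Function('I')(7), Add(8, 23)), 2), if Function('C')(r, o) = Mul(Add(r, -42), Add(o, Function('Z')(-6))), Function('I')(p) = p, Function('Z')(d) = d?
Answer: 765625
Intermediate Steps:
Function('C')(r, o) = Mul(Add(-42, r), Add(-6, o)) (Function('C')(r, o) = Mul(Add(r, -42), Add(o, -6)) = Mul(Add(-42, r), Add(-6, o)))
Pow(Function('C')(Function('I')(7), Add(8, 23)), 2) = Pow(Add(252, Mul(-42, Add(8, 23)), Mul(-6, 7), Mul(Add(8, 23), 7)), 2) = Pow(Add(252, Mul(-42, 31), -42, Mul(31, 7)), 2) = Pow(Add(252, -1302, -42, 217), 2) = Pow(-875, 2) = 765625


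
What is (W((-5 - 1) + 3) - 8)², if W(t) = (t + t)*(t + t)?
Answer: 784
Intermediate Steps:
W(t) = 4*t² (W(t) = (2*t)*(2*t) = 4*t²)
(W((-5 - 1) + 3) - 8)² = (4*((-5 - 1) + 3)² - 8)² = (4*(-6 + 3)² - 8)² = (4*(-3)² - 8)² = (4*9 - 8)² = (36 - 8)² = 28² = 784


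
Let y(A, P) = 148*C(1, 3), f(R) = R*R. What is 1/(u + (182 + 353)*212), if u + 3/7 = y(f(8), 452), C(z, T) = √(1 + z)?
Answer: 5557559/630333813377 - 7252*√2/630333813377 ≈ 8.8006e-6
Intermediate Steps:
f(R) = R²
y(A, P) = 148*√2 (y(A, P) = 148*√(1 + 1) = 148*√2)
u = -3/7 + 148*√2 ≈ 208.88
1/(u + (182 + 353)*212) = 1/((-3/7 + 148*√2) + (182 + 353)*212) = 1/((-3/7 + 148*√2) + 535*212) = 1/((-3/7 + 148*√2) + 113420) = 1/(793937/7 + 148*√2)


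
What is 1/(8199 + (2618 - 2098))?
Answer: 1/8719 ≈ 0.00011469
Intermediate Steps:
1/(8199 + (2618 - 2098)) = 1/(8199 + 520) = 1/8719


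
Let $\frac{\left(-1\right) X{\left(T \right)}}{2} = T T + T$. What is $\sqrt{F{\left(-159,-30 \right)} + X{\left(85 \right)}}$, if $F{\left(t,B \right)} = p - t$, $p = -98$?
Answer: $i \sqrt{14559} \approx 120.66 i$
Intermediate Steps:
$X{\left(T \right)} = - 2 T - 2 T^{2}$ ($X{\left(T \right)} = - 2 \left(T T + T\right) = - 2 \left(T^{2} + T\right) = - 2 \left(T + T^{2}\right) = - 2 T - 2 T^{2}$)
$F{\left(t,B \right)} = -98 - t$
$\sqrt{F{\left(-159,-30 \right)} + X{\left(85 \right)}} = \sqrt{\left(-98 - -159\right) - 170 \left(1 + 85\right)} = \sqrt{\left(-98 + 159\right) - 170 \cdot 86} = \sqrt{61 - 14620} = \sqrt{-14559} = i \sqrt{14559}$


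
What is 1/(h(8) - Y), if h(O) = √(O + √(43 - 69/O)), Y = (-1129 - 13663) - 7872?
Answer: 1/(22664 + √(8 + 5*√22/4)) ≈ 4.4116e-5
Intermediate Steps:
Y = -22664 (Y = -14792 - 7872 = -22664)
1/(h(8) - Y) = 1/(√(8 + √(43 - 69/8)) - 1*(-22664)) = 1/(√(8 + √(43 - 69*⅛)) + 22664) = 1/(√(8 + √(43 - 69/8)) + 22664) = 1/(√(8 + √(275/8)) + 22664) = 1/(√(8 + 5*√22/4) + 22664) = 1/(22664 + √(8 + 5*√22/4))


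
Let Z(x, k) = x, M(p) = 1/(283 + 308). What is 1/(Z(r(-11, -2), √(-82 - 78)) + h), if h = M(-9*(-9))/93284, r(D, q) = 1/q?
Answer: -55130844/27565421 ≈ -2.0000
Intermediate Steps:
M(p) = 1/591
h = 1/55130844 (h = (1/591)/93284 = (1/591)*(1/93284) = 1/55130844 ≈ 1.8139e-8)
1/(Z(r(-11, -2), √(-82 - 78)) + h) = 1/(1/(-2) + 1/55130844) = 1/(-½ + 1/55130844) = 1/(-27565421/55130844) = -55130844/27565421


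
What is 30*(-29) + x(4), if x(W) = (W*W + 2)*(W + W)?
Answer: -726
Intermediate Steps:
x(W) = 2*W*(2 + W²) (x(W) = (W² + 2)*(2*W) = (2 + W²)*(2*W) = 2*W*(2 + W²))
30*(-29) + x(4) = 30*(-29) + 2*4*(2 + 4²) = -870 + 2*4*(2 + 16) = -870 + 2*4*18 = -870 + 144 = -726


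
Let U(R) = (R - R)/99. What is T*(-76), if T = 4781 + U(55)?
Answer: -363356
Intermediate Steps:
U(R) = 0 (U(R) = 0*(1/99) = 0)
T = 4781 (T = 4781 + 0 = 4781)
T*(-76) = 4781*(-76) = -363356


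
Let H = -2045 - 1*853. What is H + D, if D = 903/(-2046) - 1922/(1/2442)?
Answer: -3202960105/682 ≈ -4.6964e+6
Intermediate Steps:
D = -3200983669/682 (D = 903*(-1/2046) - 1922/1/2442 = -301/682 - 1922*2442 = -301/682 - 4693524 = -3200983669/682 ≈ -4.6935e+6)
H = -2898 (H = -2045 - 853 = -2898)
H + D = -2898 - 3200983669/682 = -3202960105/682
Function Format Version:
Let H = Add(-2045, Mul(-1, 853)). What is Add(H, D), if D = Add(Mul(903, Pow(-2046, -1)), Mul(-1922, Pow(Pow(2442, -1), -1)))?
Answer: Rational(-3202960105, 682) ≈ -4.6964e+6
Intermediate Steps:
D = Rational(-3200983669, 682) (D = Add(Mul(903, Rational(-1, 2046)), Mul(-1922, Pow(Rational(1, 2442), -1))) = Add(Rational(-301, 682), Mul(-1922, 2442)) = Add(Rational(-301, 682), -4693524) = Rational(-3200983669, 682) ≈ -4.6935e+6)
H = -2898 (H = Add(-2045, -853) = -2898)
Add(H, D) = Add(-2898, Rational(-3200983669, 682)) = Rational(-3202960105, 682)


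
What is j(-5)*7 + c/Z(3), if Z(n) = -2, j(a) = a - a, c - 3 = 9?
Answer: -6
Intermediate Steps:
c = 12 (c = 3 + 9 = 12)
j(a) = 0
j(-5)*7 + c/Z(3) = 0*7 + 12/(-2) = 0 + 12*(-½) = 0 - 6 = -6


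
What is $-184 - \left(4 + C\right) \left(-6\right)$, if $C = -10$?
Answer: $-220$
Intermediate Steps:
$-184 - \left(4 + C\right) \left(-6\right) = -184 - \left(4 - 10\right) \left(-6\right) = -184 - \left(-6\right) \left(-6\right) = -184 - 36 = -220$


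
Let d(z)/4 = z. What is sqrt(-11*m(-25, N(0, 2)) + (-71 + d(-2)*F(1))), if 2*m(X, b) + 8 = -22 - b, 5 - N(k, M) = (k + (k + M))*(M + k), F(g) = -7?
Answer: sqrt(622)/2 ≈ 12.470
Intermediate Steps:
d(z) = 4*z
N(k, M) = 5 - (M + k)*(M + 2*k) (N(k, M) = 5 - (k + (k + M))*(M + k) = 5 - (k + (M + k))*(M + k) = 5 - (M + 2*k)*(M + k) = 5 - (M + k)*(M + 2*k))
m(X, b) = -15 - b/2 (m(X, b) = -4 + (-22 - b)/2 = -4 + (-11 - b/2) = -15 - b/2)
sqrt(-11*m(-25, N(0, 2)) + (-71 + d(-2)*F(1))) = sqrt(-11*(-15 - (5 - 1*2**2 - 2*0**2 - 3*2*0)/2) + (-71 + (4*(-2))*(-7))) = sqrt(-11*(-15 - (5 - 1*4 - 2*0 + 0)/2) + (-71 - 8*(-7))) = sqrt(-11*(-15 - (5 - 4 + 0 + 0)/2) + (-71 + 56)) = sqrt(-11*(-15 - 1/2*1) - 15) = sqrt(-11*(-15 - 1/2) - 15) = sqrt(-11*(-31/2) - 15) = sqrt(341/2 - 15) = sqrt(311/2) = sqrt(622)/2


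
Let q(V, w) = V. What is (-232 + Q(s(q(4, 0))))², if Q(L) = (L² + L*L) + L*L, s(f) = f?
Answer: 33856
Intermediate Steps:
Q(L) = 3*L² (Q(L) = (L² + L²) + L² = 2*L² + L² = 3*L²)
(-232 + Q(s(q(4, 0))))² = (-232 + 3*4²)² = (-232 + 3*16)² = (-232 + 48)² = (-184)² = 33856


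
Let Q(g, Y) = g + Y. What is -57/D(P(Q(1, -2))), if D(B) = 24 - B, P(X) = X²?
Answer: -57/23 ≈ -2.4783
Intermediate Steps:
Q(g, Y) = Y + g
-57/D(P(Q(1, -2))) = -57/(24 - (-2 + 1)²) = -57/(24 - 1*(-1)²) = -57/(24 - 1*1) = -57/(24 - 1) = -57/23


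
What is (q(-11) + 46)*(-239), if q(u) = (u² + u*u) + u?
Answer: -66203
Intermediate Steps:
q(u) = u + 2*u² (q(u) = (u² + u²) + u = 2*u² + u = u + 2*u²)
(q(-11) + 46)*(-239) = (-11*(1 + 2*(-11)) + 46)*(-239) = (-11*(1 - 22) + 46)*(-239) = (-11*(-21) + 46)*(-239) = (231 + 46)*(-239) = 277*(-239) = -66203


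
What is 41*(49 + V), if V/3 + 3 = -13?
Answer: 41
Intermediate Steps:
V = -48 (V = -9 + 3*(-13) = -9 - 39 = -48)
41*(49 + V) = 41*(49 - 48) = 41*1 = 41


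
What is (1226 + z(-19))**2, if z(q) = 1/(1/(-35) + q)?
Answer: 666641223361/443556 ≈ 1.5029e+6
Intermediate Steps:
z(q) = 1/(-1/35 + q)
(1226 + z(-19))**2 = (1226 + 35/(-1 + 35*(-19)))**2 = (1226 + 35/(-1 - 665))**2 = (1226 + 35/(-666))**2 = (1226 + 35*(-1/666))**2 = (1226 - 35/666)**2 = (816481/666)**2 = 666641223361/443556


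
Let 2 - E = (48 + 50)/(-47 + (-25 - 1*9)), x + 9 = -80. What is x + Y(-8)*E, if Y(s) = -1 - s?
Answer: -5389/81 ≈ -66.531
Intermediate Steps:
x = -89 (x = -9 - 80 = -89)
E = 260/81 (E = 2 - (48 + 50)/(-47 + (-25 - 1*9)) = 2 - 98/(-47 + (-25 - 9)) = 2 - 98/(-47 - 34) = 2 - 98/(-81) = 2 - 98*(-1)/81 = 2 - 1*(-98/81) = 2 + 98/81 = 260/81 ≈ 3.2099)
x + Y(-8)*E = -89 + (-1 - 1*(-8))*(260/81) = -89 + (-1 + 8)*(260/81) = -89 + 7*(260/81) = -89 + 1820/81 = -5389/81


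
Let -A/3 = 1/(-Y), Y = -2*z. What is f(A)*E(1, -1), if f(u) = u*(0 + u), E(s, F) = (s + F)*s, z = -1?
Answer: 0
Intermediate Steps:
Y = 2 (Y = -2*(-1) = 2)
E(s, F) = s*(F + s) (E(s, F) = (F + s)*s = s*(F + s))
A = 3/2 (A = -3/((-1*2)) = -3/(-2) = -3*(-1/2) = 3/2 ≈ 1.5000)
f(u) = u**2 (f(u) = u*u = u**2)
f(A)*E(1, -1) = (3/2)**2*(1*(-1 + 1)) = 9*(1*0)/4 = (9/4)*0 = 0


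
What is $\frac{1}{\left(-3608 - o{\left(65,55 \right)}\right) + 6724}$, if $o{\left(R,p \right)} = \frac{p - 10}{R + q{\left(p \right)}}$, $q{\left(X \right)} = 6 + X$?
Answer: $\frac{14}{43619} \approx 0.00032096$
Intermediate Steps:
$o{\left(R,p \right)} = \frac{-10 + p}{6 + R + p}$ ($o{\left(R,p \right)} = \frac{p - 10}{R + \left(6 + p\right)} = \frac{-10 + p}{6 + R + p}$)
$\frac{1}{\left(-3608 - o{\left(65,55 \right)}\right) + 6724} = \frac{1}{\left(-3608 - \frac{-10 + 55}{6 + 65 + 55}\right) + 6724} = \frac{1}{\left(-3608 - \frac{1}{126} \cdot 45\right) + 6724} = \frac{1}{\left(-3608 - \frac{5}{14}\right) + 6724} = \frac{1}{- \frac{50517}{14} + 6724} = \frac{1}{\frac{43619}{14}} = \frac{14}{43619}$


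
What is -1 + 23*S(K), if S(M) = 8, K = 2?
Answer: 183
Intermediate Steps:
-1 + 23*S(K) = -1 + 23*8 = -1 + 184 = 183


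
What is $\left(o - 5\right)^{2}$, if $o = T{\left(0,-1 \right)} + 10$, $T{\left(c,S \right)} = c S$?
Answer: $25$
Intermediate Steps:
$T{\left(c,S \right)} = S c$
$o = 10$ ($o = \left(-1\right) 0 + 10 = 0 + 10 = 10$)
$\left(o - 5\right)^{2} = \left(10 - 5\right)^{2} = 5^{2} = 25$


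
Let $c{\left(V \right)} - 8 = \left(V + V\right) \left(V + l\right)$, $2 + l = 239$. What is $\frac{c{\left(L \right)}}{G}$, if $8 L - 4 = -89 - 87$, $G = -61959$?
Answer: $\frac{18517}{123918} \approx 0.14943$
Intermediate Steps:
$L = - \frac{43}{2}$ ($L = \frac{1}{2} + \frac{-89 - 87}{8} = \frac{1}{2} + \frac{1}{8} \left(-176\right) = \frac{1}{2} - 22 = - \frac{43}{2} \approx -21.5$)
$l = 237$ ($l = -2 + 239 = 237$)
$c{\left(V \right)} = 8 + 2 V \left(237 + V\right)$ ($c{\left(V \right)} = 8 + \left(V + V\right) \left(V + 237\right) = 8 + 2 V \left(237 + V\right)$)
$\frac{c{\left(L \right)}}{G} = \frac{8 + 2 \left(- \frac{43}{2}\right)^{2} + 474 \left(- \frac{43}{2}\right)}{-61959} = \left(8 + 2 \cdot \frac{1849}{4} - 10191\right) \left(- \frac{1}{61959}\right) = \left(8 + \frac{1849}{2} - 10191\right) \left(- \frac{1}{61959}\right) = \left(- \frac{18517}{2}\right) \left(- \frac{1}{61959}\right) = \frac{18517}{123918}$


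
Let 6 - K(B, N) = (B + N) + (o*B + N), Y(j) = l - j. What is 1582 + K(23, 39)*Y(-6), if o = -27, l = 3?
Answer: 6316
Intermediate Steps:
Y(j) = 3 - j
K(B, N) = 6 - 2*N + 26*B (K(B, N) = 6 - ((B + N) + (-27*B + N)) = 6 - ((B + N) + (N - 27*B)) = 6 - (-26*B + 2*N) = 6 + (-2*N + 26*B) = 6 - 2*N + 26*B)
1582 + K(23, 39)*Y(-6) = 1582 + (6 - 2*39 + 26*23)*(3 - 1*(-6)) = 1582 + (6 - 78 + 598)*(3 + 6) = 1582 + 526*9 = 1582 + 4734 = 6316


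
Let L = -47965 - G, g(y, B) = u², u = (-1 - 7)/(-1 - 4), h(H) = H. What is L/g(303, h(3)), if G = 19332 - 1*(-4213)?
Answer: -893875/32 ≈ -27934.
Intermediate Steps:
u = 8/5 (u = -8/(-5) = -8*(-⅕) = 8/5 ≈ 1.6000)
G = 23545 (G = 19332 + 4213 = 23545)
g(y, B) = 64/25 (g(y, B) = (8/5)² = 64/25)
L = -71510 (L = -47965 - 1*23545 = -47965 - 23545 = -71510)
L/g(303, h(3)) = -71510/64/25 = -71510*25/64 = -893875/32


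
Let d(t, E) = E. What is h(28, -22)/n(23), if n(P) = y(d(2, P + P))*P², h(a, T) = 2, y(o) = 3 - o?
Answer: -2/22747 ≈ -8.7924e-5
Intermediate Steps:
n(P) = P²*(3 - 2*P) (n(P) = (3 - (P + P))*P² = (3 - 2*P)*P² = P²*(3 - 2*P))
h(28, -22)/n(23) = 2/((23²*(3 - 2*23))) = 2/((529*(3 - 46))) = 2/((529*(-43))) = 2/(-22747) = 2*(-1/22747) = -2/22747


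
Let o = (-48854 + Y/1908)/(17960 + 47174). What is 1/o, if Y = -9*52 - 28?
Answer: -15534459/11651741 ≈ -1.3332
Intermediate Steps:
Y = -496 (Y = -468 - 28 = -496)
o = -11651741/15534459 (o = (-48854 - 496/1908)/(17960 + 47174) = (-48854 - 496*1/1908)/65134 = (-48854 - 124/477)*(1/65134) = -23303482/477*1/65134 = -11651741/15534459 ≈ -0.75006)
1/o = 1/(-11651741/15534459) = -15534459/11651741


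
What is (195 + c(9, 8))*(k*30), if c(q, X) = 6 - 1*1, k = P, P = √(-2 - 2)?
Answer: 12000*I ≈ 12000.0*I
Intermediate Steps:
P = 2*I (P = √(-4) = 2*I ≈ 2.0*I)
k = 2*I ≈ 2.0*I
c(q, X) = 5 (c(q, X) = 6 - 1 = 5)
(195 + c(9, 8))*(k*30) = (195 + 5)*((2*I)*30) = 200*(60*I) = 12000*I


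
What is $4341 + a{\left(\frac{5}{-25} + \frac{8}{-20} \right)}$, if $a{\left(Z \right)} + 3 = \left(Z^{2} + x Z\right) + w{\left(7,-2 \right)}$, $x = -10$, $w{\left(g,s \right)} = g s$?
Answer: $\frac{108259}{25} \approx 4330.4$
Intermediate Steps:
$a{\left(Z \right)} = -17 + Z^{2} - 10 Z$ ($a{\left(Z \right)} = -3 + \left(\left(Z^{2} - 10 Z\right) + 7 \left(-2\right)\right) = -3 - \left(14 - Z^{2} + 10 Z\right) = -17 + Z^{2} - 10 Z$)
$4341 + a{\left(\frac{5}{-25} + \frac{8}{-20} \right)} = 4341 - \left(17 - \left(\frac{5}{-25} + \frac{8}{-20}\right)^{2} + 10 \left(\frac{5}{-25} + \frac{8}{-20}\right)\right) = 4341 - \left(17 - \left(5 \left(- \frac{1}{25}\right) + 8 \left(- \frac{1}{20}\right)\right)^{2} + 10 \left(5 \left(- \frac{1}{25}\right) + 8 \left(- \frac{1}{20}\right)\right)\right) = 4341 - \left(17 - \left(- \frac{1}{5} - \frac{2}{5}\right)^{2} + 10 \left(- \frac{1}{5} - \frac{2}{5}\right)\right) = 4341 - \left(11 - \frac{9}{25}\right) = 4341 + \left(-17 + \frac{9}{25} + 6\right) = 4341 - \frac{266}{25} = \frac{108259}{25}$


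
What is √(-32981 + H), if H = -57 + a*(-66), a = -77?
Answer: 2*I*√6989 ≈ 167.2*I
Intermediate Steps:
H = 5025 (H = -57 - 77*(-66) = -57 + 5082 = 5025)
√(-32981 + H) = √(-32981 + 5025) = √(-27956) = 2*I*√6989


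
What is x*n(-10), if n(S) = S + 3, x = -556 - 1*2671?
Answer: 22589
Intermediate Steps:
x = -3227 (x = -556 - 2671 = -3227)
n(S) = 3 + S
x*n(-10) = -3227*(3 - 10) = -3227*(-7) = 22589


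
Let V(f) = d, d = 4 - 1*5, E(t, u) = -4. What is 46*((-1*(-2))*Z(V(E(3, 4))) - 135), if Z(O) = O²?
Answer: -6118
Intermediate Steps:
d = -1 (d = 4 - 5 = -1)
V(f) = -1
46*((-1*(-2))*Z(V(E(3, 4))) - 135) = 46*(-1*(-2)*(-1)² - 135) = 46*(2*1 - 135) = 46*(2 - 135) = 46*(-133) = -6118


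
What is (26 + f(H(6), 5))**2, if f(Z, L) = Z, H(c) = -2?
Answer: 576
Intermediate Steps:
(26 + f(H(6), 5))**2 = (26 - 2)**2 = 24**2 = 576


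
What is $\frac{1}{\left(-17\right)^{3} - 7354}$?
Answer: $- \frac{1}{12267} \approx -8.1519 \cdot 10^{-5}$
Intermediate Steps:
$\frac{1}{\left(-17\right)^{3} - 7354} = \frac{1}{-4913 - 7354} = \frac{1}{-12267} = - \frac{1}{12267}$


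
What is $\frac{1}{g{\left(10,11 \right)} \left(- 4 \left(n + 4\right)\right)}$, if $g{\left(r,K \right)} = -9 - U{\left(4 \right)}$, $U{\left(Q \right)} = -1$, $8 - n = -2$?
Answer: $\frac{1}{448} \approx 0.0022321$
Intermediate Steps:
$n = 10$ ($n = 8 - -2 = 8 + 2 = 10$)
$g{\left(r,K \right)} = -8$ ($g{\left(r,K \right)} = -9 - -1 = -9 + 1 = -8$)
$\frac{1}{g{\left(10,11 \right)} \left(- 4 \left(n + 4\right)\right)} = \frac{1}{\left(-8\right) \left(- 4 \left(10 + 4\right)\right)} = \frac{1}{\left(-8\right) \left(\left(-4\right) 14\right)} = \frac{1}{\left(-8\right) \left(-56\right)} = \frac{1}{448}$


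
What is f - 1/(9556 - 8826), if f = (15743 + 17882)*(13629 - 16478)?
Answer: -69932266251/730 ≈ -9.5798e+7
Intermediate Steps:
f = -95797625 (f = 33625*(-2849) = -95797625)
f - 1/(9556 - 8826) = -95797625 - 1/(9556 - 8826) = -95797625 - 1/730 = -69932266251/730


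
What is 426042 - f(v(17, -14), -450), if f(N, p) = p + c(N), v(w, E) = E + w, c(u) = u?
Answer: 426489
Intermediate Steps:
f(N, p) = N + p (f(N, p) = p + N = N + p)
426042 - f(v(17, -14), -450) = 426042 - ((-14 + 17) - 450) = 426042 - (3 - 450) = 426042 - 1*(-447) = 426042 + 447 = 426489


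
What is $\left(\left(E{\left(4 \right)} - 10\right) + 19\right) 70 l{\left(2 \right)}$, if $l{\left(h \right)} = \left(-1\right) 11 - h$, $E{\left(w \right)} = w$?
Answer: $-11830$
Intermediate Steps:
$l{\left(h \right)} = -11 - h$
$\left(\left(E{\left(4 \right)} - 10\right) + 19\right) 70 l{\left(2 \right)} = \left(\left(4 - 10\right) + 19\right) 70 \left(-11 - 2\right) = \left(-6 + 19\right) 70 \left(-11 - 2\right) = 13 \cdot 70 \left(-13\right) = 910 \left(-13\right) = -11830$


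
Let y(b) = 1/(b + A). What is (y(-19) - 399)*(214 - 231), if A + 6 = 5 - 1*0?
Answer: 135677/20 ≈ 6783.9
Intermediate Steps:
A = -1 (A = -6 + (5 - 1*0) = -6 + (5 + 0) = -6 + 5 = -1)
y(b) = 1/(-1 + b) (y(b) = 1/(b - 1) = 1/(-1 + b))
(y(-19) - 399)*(214 - 231) = (1/(-1 - 19) - 399)*(214 - 231) = (1/(-20) - 399)*(-17) = (-1/20 - 399)*(-17) = -7981/20*(-17) = 135677/20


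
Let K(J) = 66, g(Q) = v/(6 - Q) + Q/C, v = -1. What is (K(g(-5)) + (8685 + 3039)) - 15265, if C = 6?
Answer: -3475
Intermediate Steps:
g(Q) = -1/(6 - Q) + Q/6
(K(g(-5)) + (8685 + 3039)) - 15265 = (66 + (8685 + 3039)) - 15265 = (66 + 11724) - 15265 = 11790 - 15265 = -3475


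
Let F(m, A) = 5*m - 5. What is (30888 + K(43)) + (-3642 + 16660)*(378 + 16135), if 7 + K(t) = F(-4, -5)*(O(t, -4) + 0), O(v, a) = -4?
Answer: 214997215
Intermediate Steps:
F(m, A) = -5 + 5*m
K(t) = 93 (K(t) = -7 + (-5 + 5*(-4))*(-4 + 0) = -7 + (-5 - 20)*(-4) = -7 - 25*(-4) = -7 + 100 = 93)
(30888 + K(43)) + (-3642 + 16660)*(378 + 16135) = (30888 + 93) + (-3642 + 16660)*(378 + 16135) = 30981 + 13018*16513 = 30981 + 214966234 = 214997215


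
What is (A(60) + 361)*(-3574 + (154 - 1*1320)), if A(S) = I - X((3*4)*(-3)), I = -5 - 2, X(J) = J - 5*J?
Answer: -995400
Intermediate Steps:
X(J) = -4*J
I = -7
A(S) = -151 (A(S) = -7 - (-4)*(3*4)*(-3) = -7 - (-4)*12*(-3) = -7 - (-4)*(-36) = -7 - 1*144 = -7 - 144 = -151)
(A(60) + 361)*(-3574 + (154 - 1*1320)) = (-151 + 361)*(-3574 + (154 - 1*1320)) = 210*(-3574 + (154 - 1320)) = 210*(-3574 - 1166) = 210*(-4740) = -995400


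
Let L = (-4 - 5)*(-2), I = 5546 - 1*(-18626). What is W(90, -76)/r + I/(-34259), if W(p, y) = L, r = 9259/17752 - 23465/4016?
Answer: -2213880622724/541529923201 ≈ -4.0882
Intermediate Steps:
r = -47420817/8911504 (r = 9259*(1/17752) - 23465*1/4016 = 9259/17752 - 23465/4016 = -47420817/8911504 ≈ -5.3213)
I = 24172 (I = 5546 + 18626 = 24172)
L = 18 (L = -9*(-2) = 18)
W(p, y) = 18
W(90, -76)/r + I/(-34259) = 18/(-47420817/8911504) + 24172/(-34259) = 18*(-8911504/47420817) + 24172*(-1/34259) = -53469024/15806939 - 24172/34259 = -2213880622724/541529923201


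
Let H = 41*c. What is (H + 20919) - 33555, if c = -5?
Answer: -12841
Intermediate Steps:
H = -205 (H = 41*(-5) = -205)
(H + 20919) - 33555 = (-205 + 20919) - 33555 = 20714 - 33555 = -12841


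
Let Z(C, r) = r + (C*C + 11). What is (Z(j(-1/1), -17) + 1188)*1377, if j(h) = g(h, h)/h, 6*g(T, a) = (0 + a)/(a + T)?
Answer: 26041977/16 ≈ 1.6276e+6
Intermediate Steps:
g(T, a) = a/(6*(T + a)) (g(T, a) = ((0 + a)/(a + T))/6 = (a/(T + a))/6 = a/(6*(T + a)))
j(h) = 1/(12*h) (j(h) = (h/(6*(h + h)))/h = (h/(6*((2*h))))/h = (h*(1/(2*h))/6)/h = 1/(12*h))
Z(C, r) = 11 + r + C**2 (Z(C, r) = r + (C**2 + 11) = r + (11 + C**2) = 11 + r + C**2)
(Z(j(-1/1), -17) + 1188)*1377 = ((11 - 17 + (1/(12*((-1/1))))**2) + 1188)*1377 = ((11 - 17 + (1/(12*((-1*1))))**2) + 1188)*1377 = ((11 - 17 + ((1/12)/(-1))**2) + 1188)*1377 = ((11 - 17 + ((1/12)*(-1))**2) + 1188)*1377 = ((11 - 17 + (-1/12)**2) + 1188)*1377 = ((11 - 17 + 1/144) + 1188)*1377 = (-863/144 + 1188)*1377 = (170209/144)*1377 = 26041977/16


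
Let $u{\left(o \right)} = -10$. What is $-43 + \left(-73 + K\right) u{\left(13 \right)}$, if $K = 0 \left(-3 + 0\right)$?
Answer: $687$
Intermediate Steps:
$K = 0$ ($K = 0 \left(-3\right) = 0$)
$-43 + \left(-73 + K\right) u{\left(13 \right)} = -43 + \left(-73 + 0\right) \left(-10\right) = -43 - -730 = -43 + 730 = 687$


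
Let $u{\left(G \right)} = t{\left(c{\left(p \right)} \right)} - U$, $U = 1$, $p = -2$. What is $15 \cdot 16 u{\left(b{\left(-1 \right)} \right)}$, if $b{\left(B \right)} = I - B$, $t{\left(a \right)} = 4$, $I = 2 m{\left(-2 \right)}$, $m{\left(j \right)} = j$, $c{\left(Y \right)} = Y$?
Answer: $720$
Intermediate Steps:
$I = -4$ ($I = 2 \left(-2\right) = -4$)
$b{\left(B \right)} = -4 - B$
$u{\left(G \right)} = 3$ ($u{\left(G \right)} = 4 - 1 = 3$)
$15 \cdot 16 u{\left(b{\left(-1 \right)} \right)} = 15 \cdot 16 \cdot 3 = 240 \cdot 3 = 720$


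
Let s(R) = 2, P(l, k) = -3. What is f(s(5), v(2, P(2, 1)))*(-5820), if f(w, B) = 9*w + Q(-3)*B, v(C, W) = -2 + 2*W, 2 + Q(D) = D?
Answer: -337560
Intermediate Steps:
Q(D) = -2 + D
f(w, B) = -5*B + 9*w (f(w, B) = 9*w + (-2 - 3)*B = 9*w - 5*B = -5*B + 9*w)
f(s(5), v(2, P(2, 1)))*(-5820) = (-5*(-2 + 2*(-3)) + 9*2)*(-5820) = (-5*(-2 - 6) + 18)*(-5820) = (-5*(-8) + 18)*(-5820) = (40 + 18)*(-5820) = 58*(-5820) = -337560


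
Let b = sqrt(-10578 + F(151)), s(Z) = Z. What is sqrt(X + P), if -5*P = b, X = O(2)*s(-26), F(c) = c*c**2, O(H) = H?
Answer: sqrt(-1300 - 5*sqrt(3432373))/5 ≈ 20.556*I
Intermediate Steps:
F(c) = c**3
X = -52 (X = 2*(-26) = -52)
b = sqrt(3432373) (b = sqrt(-10578 + 151**3) = sqrt(-10578 + 3442951) = sqrt(3432373) ≈ 1852.7)
P = -sqrt(3432373)/5 ≈ -370.53
sqrt(X + P) = sqrt(-52 - sqrt(3432373)/5)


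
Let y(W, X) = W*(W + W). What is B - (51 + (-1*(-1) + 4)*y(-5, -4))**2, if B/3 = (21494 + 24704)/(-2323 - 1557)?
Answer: -175835237/1940 ≈ -90637.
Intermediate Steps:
y(W, X) = 2*W**2 (y(W, X) = W*(2*W) = 2*W**2)
B = -69297/1940 (B = 3*((21494 + 24704)/(-2323 - 1557)) = 3*(46198/(-3880)) = 3*(46198*(-1/3880)) = 3*(-23099/1940) = -69297/1940 ≈ -35.720)
B - (51 + (-1*(-1) + 4)*y(-5, -4))**2 = -69297/1940 - (51 + (-1*(-1) + 4)*(2*(-5)**2))**2 = -69297/1940 - (51 + (1 + 4)*(2*25))**2 = -69297/1940 - (51 + 5*50)**2 = -69297/1940 - (51 + 250)**2 = -69297/1940 - 1*301**2 = -69297/1940 - 1*90601 = -69297/1940 - 90601 = -175835237/1940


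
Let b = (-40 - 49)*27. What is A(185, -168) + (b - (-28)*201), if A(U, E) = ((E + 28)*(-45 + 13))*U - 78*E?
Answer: 845129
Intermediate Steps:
A(U, E) = -78*E + U*(-896 - 32*E) (A(U, E) = ((28 + E)*(-32))*U - 78*E = (-896 - 32*E)*U - 78*E = U*(-896 - 32*E) - 78*E = -78*E + U*(-896 - 32*E))
b = -2403 (b = -89*27 = -2403)
A(185, -168) + (b - (-28)*201) = (-896*185 - 78*(-168) - 32*(-168)*185) + (-2403 - (-28)*201) = (-165760 + 13104 + 994560) + (-2403 - 1*(-5628)) = 841904 + (-2403 + 5628) = 841904 + 3225 = 845129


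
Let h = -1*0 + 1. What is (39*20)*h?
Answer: 780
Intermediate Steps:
h = 1 (h = 0 + 1 = 1)
(39*20)*h = (39*20)*1 = 780*1 = 780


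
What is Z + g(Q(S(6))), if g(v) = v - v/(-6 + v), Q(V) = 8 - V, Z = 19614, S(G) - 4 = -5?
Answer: 19620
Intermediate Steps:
S(G) = -1 (S(G) = 4 - 5 = -1)
g(v) = v - v/(-6 + v)
Z + g(Q(S(6))) = 19614 + (8 - 1*(-1))*(-7 + (8 - 1*(-1)))/(-6 + (8 - 1*(-1))) = 19614 + (8 + 1)*(-7 + (8 + 1))/(-6 + (8 + 1)) = 19614 + 9*(-7 + 9)/(-6 + 9) = 19614 + 9*2/3 = 19614 + 9*(⅓)*2 = 19614 + 6 = 19620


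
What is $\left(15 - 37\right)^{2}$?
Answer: $484$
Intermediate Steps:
$\left(15 - 37\right)^{2} = \left(-22\right)^{2} = 484$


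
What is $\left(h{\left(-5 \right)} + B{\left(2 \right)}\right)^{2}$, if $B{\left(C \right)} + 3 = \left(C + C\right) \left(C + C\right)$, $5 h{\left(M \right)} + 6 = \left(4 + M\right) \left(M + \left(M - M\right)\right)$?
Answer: $\frac{4096}{25} \approx 163.84$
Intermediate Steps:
$h{\left(M \right)} = - \frac{6}{5} + \frac{M \left(4 + M\right)}{5}$ ($h{\left(M \right)} = - \frac{6}{5} + \frac{\left(4 + M\right) \left(M + \left(M - M\right)\right)}{5} = - \frac{6}{5} + \frac{\left(4 + M\right) \left(M + 0\right)}{5} = - \frac{6}{5} + \frac{\left(4 + M\right) M}{5} = - \frac{6}{5} + \frac{M \left(4 + M\right)}{5}$)
$B{\left(C \right)} = -3 + 4 C^{2}$ ($B{\left(C \right)} = -3 + \left(C + C\right) \left(C + C\right) = -3 + 2 C 2 C = -3 + 4 C^{2}$)
$\left(h{\left(-5 \right)} + B{\left(2 \right)}\right)^{2} = \left(\left(- \frac{6}{5} + \frac{\left(-5\right)^{2}}{5} + \frac{4}{5} \left(-5\right)\right) - \left(3 - 4 \cdot 2^{2}\right)\right)^{2} = \left(\left(- \frac{6}{5} + \frac{1}{5} \cdot 25 - 4\right) + \left(-3 + 4 \cdot 4\right)\right)^{2} = \left(\left(- \frac{6}{5} + 5 - 4\right) + \left(-3 + 16\right)\right)^{2} = \left(- \frac{1}{5} + 13\right)^{2} = \left(\frac{64}{5}\right)^{2} = \frac{4096}{25}$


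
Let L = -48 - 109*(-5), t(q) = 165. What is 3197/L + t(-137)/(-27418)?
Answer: 87573341/13626746 ≈ 6.4266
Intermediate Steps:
L = 497 (L = -48 + 545 = 497)
3197/L + t(-137)/(-27418) = 3197/497 + 165/(-27418) = 3197*(1/497) + 165*(-1/27418) = 3197/497 - 165/27418 = 87573341/13626746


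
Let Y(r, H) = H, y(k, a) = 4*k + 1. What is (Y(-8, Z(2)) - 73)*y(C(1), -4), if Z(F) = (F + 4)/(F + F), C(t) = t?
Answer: -715/2 ≈ -357.50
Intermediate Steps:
Z(F) = (4 + F)/(2*F) (Z(F) = (4 + F)/((2*F)) = (4 + F)*(1/(2*F)) = (4 + F)/(2*F))
y(k, a) = 1 + 4*k
(Y(-8, Z(2)) - 73)*y(C(1), -4) = ((½)*(4 + 2)/2 - 73)*(1 + 4*1) = ((½)*(½)*6 - 73)*(1 + 4) = (3/2 - 73)*5 = -143/2*5 = -715/2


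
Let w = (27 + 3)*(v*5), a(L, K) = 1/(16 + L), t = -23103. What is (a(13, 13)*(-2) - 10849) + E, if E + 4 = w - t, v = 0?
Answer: 355248/29 ≈ 12250.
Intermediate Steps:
w = 0 (w = (27 + 3)*(0*5) = 30*0 = 0)
E = 23099 (E = -4 + (0 - 1*(-23103)) = -4 + (0 + 23103) = -4 + 23103 = 23099)
(a(13, 13)*(-2) - 10849) + E = (-2/(16 + 13) - 10849) + 23099 = (-2/29 - 10849) + 23099 = -314623/29 + 23099 = 355248/29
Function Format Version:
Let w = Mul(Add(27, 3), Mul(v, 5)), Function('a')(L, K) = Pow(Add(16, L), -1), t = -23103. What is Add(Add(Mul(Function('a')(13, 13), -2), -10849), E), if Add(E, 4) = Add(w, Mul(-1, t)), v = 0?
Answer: Rational(355248, 29) ≈ 12250.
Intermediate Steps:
w = 0 (w = Mul(Add(27, 3), Mul(0, 5)) = Mul(30, 0) = 0)
E = 23099 (E = Add(-4, Add(0, Mul(-1, -23103))) = Add(-4, Add(0, 23103)) = Add(-4, 23103) = 23099)
Add(Add(Mul(Function('a')(13, 13), -2), -10849), E) = Add(Add(Mul(Pow(Add(16, 13), -1), -2), -10849), 23099) = Add(Add(Mul(Pow(29, -1), -2), -10849), 23099) = Add(Add(Mul(Rational(1, 29), -2), -10849), 23099) = Add(Add(Rational(-2, 29), -10849), 23099) = Add(Rational(-314623, 29), 23099) = Rational(355248, 29)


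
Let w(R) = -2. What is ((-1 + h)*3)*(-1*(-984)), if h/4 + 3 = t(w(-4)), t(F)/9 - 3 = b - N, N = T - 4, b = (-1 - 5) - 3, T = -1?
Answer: -144648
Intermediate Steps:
b = -9 (b = -6 - 3 = -9)
N = -5 (N = -1 - 4 = -5)
t(F) = -9 (t(F) = 27 + 9*(-9 - 1*(-5)) = 27 + 9*(-9 + 5) = 27 + 9*(-4) = 27 - 36 = -9)
h = -48 (h = -12 + 4*(-9) = -12 - 36 = -48)
((-1 + h)*3)*(-1*(-984)) = ((-1 - 48)*3)*(-1*(-984)) = -49*3*984 = -147*984 = -144648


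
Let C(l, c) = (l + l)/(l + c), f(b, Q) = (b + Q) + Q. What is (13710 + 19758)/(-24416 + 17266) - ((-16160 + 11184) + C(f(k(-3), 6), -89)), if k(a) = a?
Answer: 142186163/28600 ≈ 4971.5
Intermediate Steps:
f(b, Q) = b + 2*Q (f(b, Q) = (Q + b) + Q = b + 2*Q)
C(l, c) = 2*l/(c + l) (C(l, c) = (2*l)/(c + l) = 2*l/(c + l))
(13710 + 19758)/(-24416 + 17266) - ((-16160 + 11184) + C(f(k(-3), 6), -89)) = (13710 + 19758)/(-24416 + 17266) - ((-16160 + 11184) + 2*(-3 + 2*6)/(-89 + (-3 + 2*6))) = 33468/(-7150) - (-4976 + 2*(-3 + 12)/(-89 + (-3 + 12))) = 33468*(-1/7150) - (-4976 + 2*9/(-89 + 9)) = -16734/3575 - (-4976 + 2*9/(-80)) = -16734/3575 - (-4976 + 2*9*(-1/80)) = -16734/3575 - (-4976 - 9/40) = -16734/3575 - 1*(-199049/40) = -16734/3575 + 199049/40 = 142186163/28600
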